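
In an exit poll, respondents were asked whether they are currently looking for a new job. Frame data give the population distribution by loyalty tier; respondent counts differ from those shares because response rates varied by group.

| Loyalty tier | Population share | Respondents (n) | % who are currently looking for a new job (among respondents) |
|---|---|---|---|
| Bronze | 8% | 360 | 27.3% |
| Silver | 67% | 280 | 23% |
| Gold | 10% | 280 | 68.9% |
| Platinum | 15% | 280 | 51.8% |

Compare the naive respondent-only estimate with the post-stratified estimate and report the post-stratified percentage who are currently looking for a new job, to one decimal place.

Unadjusted (pooled respondent) estimate weights by respondent counts:
  (360/1200)×27.3 + (280/1200)×23 + (280/1200)×68.9 + (280/1200)×51.8 = 41.72%
Post-stratifying to population shares instead:
  0.08×27.3 + 0.67×23 + 0.1×68.9 + 0.15×51.8 = 32.254%

32.3%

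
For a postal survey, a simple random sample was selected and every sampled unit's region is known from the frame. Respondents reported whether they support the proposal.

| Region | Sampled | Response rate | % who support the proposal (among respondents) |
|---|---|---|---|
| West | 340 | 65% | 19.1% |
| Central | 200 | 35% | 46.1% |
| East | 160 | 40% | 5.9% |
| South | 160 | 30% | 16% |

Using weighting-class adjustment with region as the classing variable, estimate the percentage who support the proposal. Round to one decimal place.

Each respondent's weight = sampled/responded in their class; summing within a class gives n_sampled, so:
  West: 340 × 19.1 = 6494
  Central: 200 × 46.1 = 9220
  East: 160 × 5.9 = 944
  South: 160 × 16 = 2560
Adjusted estimate = 19,218 / 860 = 22.3465 → 22.3%.

22.3%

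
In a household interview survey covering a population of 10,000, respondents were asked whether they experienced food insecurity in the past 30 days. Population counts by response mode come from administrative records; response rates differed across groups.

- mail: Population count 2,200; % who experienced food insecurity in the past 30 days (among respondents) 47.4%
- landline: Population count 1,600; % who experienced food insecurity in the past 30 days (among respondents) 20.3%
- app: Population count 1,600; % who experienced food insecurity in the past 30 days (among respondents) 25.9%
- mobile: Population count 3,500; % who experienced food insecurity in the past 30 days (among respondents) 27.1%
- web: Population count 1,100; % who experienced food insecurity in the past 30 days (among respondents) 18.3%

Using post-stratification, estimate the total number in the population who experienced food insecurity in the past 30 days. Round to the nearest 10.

2,930

Each cell contributes its population count × the respondent rate:
  mail: 2,200 × 47.4% = 1042.8
  landline: 1,600 × 20.3% = 324.8
  app: 1,600 × 25.9% = 414.4
  mobile: 3,500 × 27.1% = 948.5
  web: 1,100 × 18.3% = 201.3
Estimated total = 2931.8 → 2,930.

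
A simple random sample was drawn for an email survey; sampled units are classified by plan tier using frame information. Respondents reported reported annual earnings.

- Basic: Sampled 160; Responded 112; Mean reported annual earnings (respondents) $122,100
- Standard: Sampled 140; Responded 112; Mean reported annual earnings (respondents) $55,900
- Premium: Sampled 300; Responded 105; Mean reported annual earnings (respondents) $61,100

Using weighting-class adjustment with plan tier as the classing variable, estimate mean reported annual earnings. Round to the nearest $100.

Response rates by class: Basic 112/160 = 70%, Standard 112/140 = 80%, Premium 105/300 = 35%.
Each respondent's weight = sampled/responded in their class; summing within a class gives n_sampled, so:
  Basic: 160 × 122,100 = 19,536,000
  Standard: 140 × 55,900 = 7,826,000
  Premium: 300 × 61,100 = 18,330,000
Adjusted estimate = 45,692,000 / 600 = 76153.3 → $76,200.

$76,200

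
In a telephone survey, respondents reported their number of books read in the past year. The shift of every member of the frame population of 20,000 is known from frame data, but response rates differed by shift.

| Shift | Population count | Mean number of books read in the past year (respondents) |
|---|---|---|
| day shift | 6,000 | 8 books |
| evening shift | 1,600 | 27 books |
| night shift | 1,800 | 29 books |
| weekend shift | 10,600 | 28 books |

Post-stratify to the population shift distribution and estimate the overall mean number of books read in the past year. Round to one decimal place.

22.0

Each cell contributes population-share × respondent value:
  day shift: (6,000/20,000) × 8 = 2.4
  evening shift: (1,600/20,000) × 27 = 2.16
  night shift: (1,800/20,000) × 29 = 2.61
  weekend shift: (10,600/20,000) × 28 = 14.84
Post-stratified estimate = 22.01 → 22.0.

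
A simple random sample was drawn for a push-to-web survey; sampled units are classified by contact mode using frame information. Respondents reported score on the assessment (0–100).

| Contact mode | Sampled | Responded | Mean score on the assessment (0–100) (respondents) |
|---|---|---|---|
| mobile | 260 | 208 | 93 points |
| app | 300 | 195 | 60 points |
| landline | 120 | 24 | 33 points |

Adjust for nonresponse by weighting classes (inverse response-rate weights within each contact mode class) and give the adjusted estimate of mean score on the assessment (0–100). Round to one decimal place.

67.9

Class response rates: mobile 208/260 = 80%, app 195/300 = 65%, landline 24/120 = 20%.
Inverse-response-rate weighting restores each class to its sampled count, so class totals weight by n_sampled:
  mobile: 260 × 93 = 24,180
  app: 300 × 60 = 18,000
  landline: 120 × 33 = 3960
Adjusted estimate = 46,140 / 680 = 67.8529 → 67.9.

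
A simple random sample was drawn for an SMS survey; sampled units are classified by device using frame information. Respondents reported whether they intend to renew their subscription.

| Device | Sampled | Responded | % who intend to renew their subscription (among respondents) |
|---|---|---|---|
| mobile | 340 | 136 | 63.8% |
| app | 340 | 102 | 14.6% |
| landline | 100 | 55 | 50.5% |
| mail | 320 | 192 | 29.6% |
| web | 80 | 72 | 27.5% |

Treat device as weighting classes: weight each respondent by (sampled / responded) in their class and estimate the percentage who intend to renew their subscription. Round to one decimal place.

Response rates by class: mobile 136/340 = 40%, app 102/340 = 30%, landline 55/100 = 55%, mail 192/320 = 60%, web 72/80 = 90%.
Each respondent's weight = sampled/responded in their class; summing within a class gives n_sampled, so:
  mobile: 340 × 63.8 = 21,692
  app: 340 × 14.6 = 4964
  landline: 100 × 50.5 = 5050
  mail: 320 × 29.6 = 9472
  web: 80 × 27.5 = 2200
Adjusted estimate = 43,378 / 1,180 = 36.761 → 36.8%.

36.8%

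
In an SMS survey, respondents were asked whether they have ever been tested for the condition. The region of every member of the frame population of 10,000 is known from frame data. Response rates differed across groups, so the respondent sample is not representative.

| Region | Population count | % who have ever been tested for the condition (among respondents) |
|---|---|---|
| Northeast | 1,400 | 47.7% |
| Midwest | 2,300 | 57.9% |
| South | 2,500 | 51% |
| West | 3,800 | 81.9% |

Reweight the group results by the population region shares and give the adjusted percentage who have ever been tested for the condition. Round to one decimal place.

Post-stratification weights by population share, not respondent share:
  Northeast: (1,400/10,000) × 47.7 = 6.678
  Midwest: (2,300/10,000) × 57.9 = 13.317
  South: (2,500/10,000) × 51 = 12.75
  West: (3,800/10,000) × 81.9 = 31.122
Post-stratified estimate = 63.867 → 63.9%.

63.9%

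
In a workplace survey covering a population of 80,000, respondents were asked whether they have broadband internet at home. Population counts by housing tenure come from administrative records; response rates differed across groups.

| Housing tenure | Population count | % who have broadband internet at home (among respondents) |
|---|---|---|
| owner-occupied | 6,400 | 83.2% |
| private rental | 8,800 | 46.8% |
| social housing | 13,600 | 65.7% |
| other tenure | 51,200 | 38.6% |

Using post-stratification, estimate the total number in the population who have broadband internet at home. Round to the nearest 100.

38,100

Estimated count per cell = population count × respondent percentage:
  owner-occupied: 6,400 × 83.2% = 5324.8
  private rental: 8,800 × 46.8% = 4118.4
  social housing: 13,600 × 65.7% = 8935.2
  other tenure: 51,200 × 38.6% = 19763.2
Estimated total = 38141.6 → 38,100.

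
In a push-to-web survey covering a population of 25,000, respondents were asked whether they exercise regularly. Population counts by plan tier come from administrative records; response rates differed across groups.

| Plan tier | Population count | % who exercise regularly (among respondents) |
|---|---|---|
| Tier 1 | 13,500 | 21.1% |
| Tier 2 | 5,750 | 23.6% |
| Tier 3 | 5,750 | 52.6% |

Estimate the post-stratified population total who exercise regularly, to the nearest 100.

7,200

Each cell contributes its population count × the respondent rate:
  Tier 1: 13,500 × 21.1% = 2848.5
  Tier 2: 5,750 × 23.6% = 1357
  Tier 3: 5,750 × 52.6% = 3024.5
Estimated total = 7230 → 7,200.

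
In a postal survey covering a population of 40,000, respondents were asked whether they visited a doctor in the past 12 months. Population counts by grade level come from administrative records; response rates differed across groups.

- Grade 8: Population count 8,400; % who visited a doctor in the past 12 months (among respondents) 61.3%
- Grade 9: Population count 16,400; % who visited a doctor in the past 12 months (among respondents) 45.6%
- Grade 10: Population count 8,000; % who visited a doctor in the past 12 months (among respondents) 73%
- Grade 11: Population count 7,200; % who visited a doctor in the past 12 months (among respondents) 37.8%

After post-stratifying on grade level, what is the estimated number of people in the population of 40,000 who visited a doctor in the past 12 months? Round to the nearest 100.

21,200

Apply each group's respondent rate to its population count:
  Grade 8: 8,400 × 61.3% = 5149.2
  Grade 9: 16,400 × 45.6% = 7478.4
  Grade 10: 8,000 × 73% = 5840
  Grade 11: 7,200 × 37.8% = 2721.6
Estimated total = 21189.2 → 21,200.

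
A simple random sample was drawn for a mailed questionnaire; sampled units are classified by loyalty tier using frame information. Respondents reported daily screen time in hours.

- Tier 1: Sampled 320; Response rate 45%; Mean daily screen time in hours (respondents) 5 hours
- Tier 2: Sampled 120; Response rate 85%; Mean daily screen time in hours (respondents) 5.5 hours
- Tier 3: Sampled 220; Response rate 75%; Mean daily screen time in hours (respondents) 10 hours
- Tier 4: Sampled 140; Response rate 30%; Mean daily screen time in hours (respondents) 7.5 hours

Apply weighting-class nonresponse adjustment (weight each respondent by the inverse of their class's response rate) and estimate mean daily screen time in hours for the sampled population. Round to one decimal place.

Inverse-response-rate weighting restores each class to its sampled count, so class totals weight by n_sampled:
  Tier 1: 320 × 5 = 1600
  Tier 2: 120 × 5.5 = 660
  Tier 3: 220 × 10 = 2200
  Tier 4: 140 × 7.5 = 1050
Adjusted estimate = 5510 / 800 = 6.8875 → 6.9.

6.9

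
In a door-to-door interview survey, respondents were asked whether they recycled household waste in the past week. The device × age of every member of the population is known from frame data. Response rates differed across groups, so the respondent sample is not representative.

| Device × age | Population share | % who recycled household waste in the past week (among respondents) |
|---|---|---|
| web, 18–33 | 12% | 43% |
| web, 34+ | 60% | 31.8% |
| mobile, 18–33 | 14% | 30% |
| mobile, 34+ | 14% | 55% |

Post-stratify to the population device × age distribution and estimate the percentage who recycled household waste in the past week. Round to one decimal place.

36.1%

Reweight to the known device × age distribution:
  web, 18–33: 0.12 × 43 = 5.16
  web, 34+: 0.6 × 31.8 = 19.08
  mobile, 18–33: 0.14 × 30 = 4.2
  mobile, 34+: 0.14 × 55 = 7.7
Post-stratified estimate = 36.14 → 36.1%.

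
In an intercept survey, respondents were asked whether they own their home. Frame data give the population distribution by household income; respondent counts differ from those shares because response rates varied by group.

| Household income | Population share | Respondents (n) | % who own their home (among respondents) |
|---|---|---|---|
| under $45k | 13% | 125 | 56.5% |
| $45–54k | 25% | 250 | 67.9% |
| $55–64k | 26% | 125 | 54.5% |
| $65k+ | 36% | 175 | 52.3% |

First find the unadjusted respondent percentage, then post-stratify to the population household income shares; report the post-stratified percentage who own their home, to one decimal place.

Naive respondent-only estimate (weights = respondent counts):
  (125/675)×56.5 + (250/675)×67.9 + (125/675)×54.5 + (175/675)×52.3 = 59.263%
Post-stratifying to population shares instead:
  0.13×56.5 + 0.25×67.9 + 0.26×54.5 + 0.36×52.3 = 57.318%

57.3%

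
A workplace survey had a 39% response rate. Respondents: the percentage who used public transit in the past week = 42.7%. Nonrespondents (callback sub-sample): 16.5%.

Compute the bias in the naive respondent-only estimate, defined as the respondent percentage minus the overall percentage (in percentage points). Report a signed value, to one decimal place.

Nonresponse fraction = 1 − 0.39 = 0.61.
Bias = (nonresponse fraction) × (respondent percentage − nonrespondent percentage)
     = 0.61 × (42.7 − 16.5) = 0.61 × 26.2 = 15.982.

+16.0 percentage points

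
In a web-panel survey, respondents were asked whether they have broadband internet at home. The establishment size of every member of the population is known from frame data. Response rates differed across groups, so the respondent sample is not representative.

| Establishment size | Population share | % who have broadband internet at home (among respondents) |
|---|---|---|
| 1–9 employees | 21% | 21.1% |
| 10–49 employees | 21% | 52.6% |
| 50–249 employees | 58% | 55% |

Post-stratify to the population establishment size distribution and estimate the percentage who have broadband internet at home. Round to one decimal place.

47.4%

Reweight to the known establishment size distribution:
  1–9 employees: 0.21 × 21.1 = 4.431
  10–49 employees: 0.21 × 52.6 = 11.046
  50–249 employees: 0.58 × 55 = 31.9
Post-stratified estimate = 47.377 → 47.4%.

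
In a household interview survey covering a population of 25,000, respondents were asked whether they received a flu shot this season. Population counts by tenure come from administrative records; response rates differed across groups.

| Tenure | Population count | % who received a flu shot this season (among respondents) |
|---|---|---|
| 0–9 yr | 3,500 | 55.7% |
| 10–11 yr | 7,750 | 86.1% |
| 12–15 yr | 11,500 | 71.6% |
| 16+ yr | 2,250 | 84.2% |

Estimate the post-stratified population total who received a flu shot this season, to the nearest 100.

Apply each group's respondent rate to its population count:
  0–9 yr: 3,500 × 55.7% = 1949.5
  10–11 yr: 7,750 × 86.1% = 6672.75
  12–15 yr: 11,500 × 71.6% = 8234
  16+ yr: 2,250 × 84.2% = 1894.5
Estimated total = 18750.8 → 18,800.

18,800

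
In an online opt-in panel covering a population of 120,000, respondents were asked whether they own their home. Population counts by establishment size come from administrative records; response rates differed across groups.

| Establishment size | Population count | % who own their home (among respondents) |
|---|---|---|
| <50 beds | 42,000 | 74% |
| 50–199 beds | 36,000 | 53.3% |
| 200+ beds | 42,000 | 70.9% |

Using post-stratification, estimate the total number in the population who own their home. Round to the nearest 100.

Estimated count per cell = population count × respondent percentage:
  <50 beds: 42,000 × 74% = 31,080
  50–199 beds: 36,000 × 53.3% = 19,188
  200+ beds: 42,000 × 70.9% = 29,778
Estimated total = 80,046 → 80,000.

80,000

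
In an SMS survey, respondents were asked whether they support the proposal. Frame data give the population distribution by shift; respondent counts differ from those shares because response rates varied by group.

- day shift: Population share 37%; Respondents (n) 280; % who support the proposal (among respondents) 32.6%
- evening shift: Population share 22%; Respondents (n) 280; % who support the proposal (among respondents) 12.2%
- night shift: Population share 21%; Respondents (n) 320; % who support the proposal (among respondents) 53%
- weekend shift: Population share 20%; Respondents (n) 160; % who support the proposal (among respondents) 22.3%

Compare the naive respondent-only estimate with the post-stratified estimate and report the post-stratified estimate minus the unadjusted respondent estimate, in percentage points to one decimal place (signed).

Unadjusted (pooled respondent) estimate weights by respondent counts:
  (280/1040)×32.6 + (280/1040)×12.2 + (320/1040)×53 + (160/1040)×22.3 = 31.8%
Post-stratified estimate weights by population shares:
  0.37×32.6 + 0.22×12.2 + 0.21×53 + 0.2×22.3 = 30.336%
Difference = 30.336 − 31.8 = -1.464 pp.

-1.5 percentage points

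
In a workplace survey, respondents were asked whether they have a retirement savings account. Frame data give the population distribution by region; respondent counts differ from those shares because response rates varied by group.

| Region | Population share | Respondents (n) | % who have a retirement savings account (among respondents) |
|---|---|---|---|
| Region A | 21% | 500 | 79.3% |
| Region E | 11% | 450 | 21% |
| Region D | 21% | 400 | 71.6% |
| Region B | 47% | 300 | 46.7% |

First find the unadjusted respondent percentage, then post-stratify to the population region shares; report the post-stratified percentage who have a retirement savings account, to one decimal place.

55.9%

Naive respondent-only estimate (weights = respondent counts):
  (500/1650)×79.3 + (450/1650)×21 + (400/1650)×71.6 + (300/1650)×46.7 = 55.6061%
Reweighting by population region shares:
  0.21×79.3 + 0.11×21 + 0.21×71.6 + 0.47×46.7 = 55.948%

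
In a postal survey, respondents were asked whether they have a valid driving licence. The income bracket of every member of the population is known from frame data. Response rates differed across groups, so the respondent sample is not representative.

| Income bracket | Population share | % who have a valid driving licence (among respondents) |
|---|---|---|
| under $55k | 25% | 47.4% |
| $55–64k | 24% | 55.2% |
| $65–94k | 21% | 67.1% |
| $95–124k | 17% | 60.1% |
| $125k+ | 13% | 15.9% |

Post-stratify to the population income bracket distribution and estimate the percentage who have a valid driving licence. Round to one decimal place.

51.5%

Reweight to the known income bracket distribution:
  under $55k: 0.25 × 47.4 = 11.85
  $55–64k: 0.24 × 55.2 = 13.248
  $65–94k: 0.21 × 67.1 = 14.091
  $95–124k: 0.17 × 60.1 = 10.217
  $125k+: 0.13 × 15.9 = 2.067
Post-stratified estimate = 51.473 → 51.5%.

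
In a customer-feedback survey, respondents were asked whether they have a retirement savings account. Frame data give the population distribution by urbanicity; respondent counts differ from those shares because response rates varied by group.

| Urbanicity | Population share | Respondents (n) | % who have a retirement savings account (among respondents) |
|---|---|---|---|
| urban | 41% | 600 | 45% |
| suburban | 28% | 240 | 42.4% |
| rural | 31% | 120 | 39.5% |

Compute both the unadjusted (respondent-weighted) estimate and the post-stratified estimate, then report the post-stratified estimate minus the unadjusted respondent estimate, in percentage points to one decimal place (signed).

Naive respondent-only estimate (weights = respondent counts):
  (600/960)×45 + (240/960)×42.4 + (120/960)×39.5 = 43.6625%
Post-stratifying to population shares instead:
  0.41×45 + 0.28×42.4 + 0.31×39.5 = 42.567%
Difference = 42.567 − 43.6625 = -1.0955 pp.

-1.1 percentage points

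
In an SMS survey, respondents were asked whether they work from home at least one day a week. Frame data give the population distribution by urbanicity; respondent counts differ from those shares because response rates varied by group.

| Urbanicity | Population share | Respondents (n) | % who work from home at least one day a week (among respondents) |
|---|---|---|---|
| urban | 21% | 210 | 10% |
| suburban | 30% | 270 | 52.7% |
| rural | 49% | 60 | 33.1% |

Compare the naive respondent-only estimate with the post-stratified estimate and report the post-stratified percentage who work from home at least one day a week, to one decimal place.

34.1%

Without adjustment, the pooled respondent share is:
  (210/540)×10 + (270/540)×52.7 + (60/540)×33.1 = 33.9167%
Post-stratified estimate weights by population shares:
  0.21×10 + 0.3×52.7 + 0.49×33.1 = 34.129%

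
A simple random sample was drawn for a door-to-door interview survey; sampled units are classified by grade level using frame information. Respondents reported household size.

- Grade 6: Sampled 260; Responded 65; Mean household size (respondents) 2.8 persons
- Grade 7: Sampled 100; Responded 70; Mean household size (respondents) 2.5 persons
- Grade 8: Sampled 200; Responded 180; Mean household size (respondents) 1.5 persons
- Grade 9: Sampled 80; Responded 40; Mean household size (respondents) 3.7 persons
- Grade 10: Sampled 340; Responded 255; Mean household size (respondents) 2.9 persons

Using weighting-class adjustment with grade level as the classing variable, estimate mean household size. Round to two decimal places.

2.61

Class response rates: Grade 6 65/260 = 25%, Grade 7 70/100 = 70%, Grade 8 180/200 = 90%, Grade 9 40/80 = 50%, Grade 10 255/340 = 75%.
Inverse-response-rate weighting restores each class to its sampled count, so class totals weight by n_sampled:
  Grade 6: 260 × 2.8 = 728
  Grade 7: 100 × 2.5 = 250
  Grade 8: 200 × 1.5 = 300
  Grade 9: 80 × 3.7 = 296
  Grade 10: 340 × 2.9 = 986
Adjusted estimate = 2560 / 980 = 2.61225 → 2.61.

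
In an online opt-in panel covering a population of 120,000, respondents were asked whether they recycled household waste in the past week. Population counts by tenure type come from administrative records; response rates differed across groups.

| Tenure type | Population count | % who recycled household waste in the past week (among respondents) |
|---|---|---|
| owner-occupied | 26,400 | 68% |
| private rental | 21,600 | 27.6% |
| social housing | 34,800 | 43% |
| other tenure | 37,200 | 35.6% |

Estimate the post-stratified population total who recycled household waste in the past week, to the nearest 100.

Estimated count per cell = population count × respondent percentage:
  owner-occupied: 26,400 × 68% = 17,952
  private rental: 21,600 × 27.6% = 5961.6
  social housing: 34,800 × 43% = 14,964
  other tenure: 37,200 × 35.6% = 13243.2
Estimated total = 52120.8 → 52,100.

52,100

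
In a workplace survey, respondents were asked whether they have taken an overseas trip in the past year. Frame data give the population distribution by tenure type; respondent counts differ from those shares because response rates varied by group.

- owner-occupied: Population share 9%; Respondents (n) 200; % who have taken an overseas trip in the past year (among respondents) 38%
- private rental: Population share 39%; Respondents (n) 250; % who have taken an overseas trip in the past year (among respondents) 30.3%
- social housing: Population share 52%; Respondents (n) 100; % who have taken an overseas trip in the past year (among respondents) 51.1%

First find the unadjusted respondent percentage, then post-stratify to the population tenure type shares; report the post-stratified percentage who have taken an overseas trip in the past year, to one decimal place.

Unadjusted (pooled respondent) estimate weights by respondent counts:
  (200/550)×38 + (250/550)×30.3 + (100/550)×51.1 = 36.8818%
Post-stratifying to population shares instead:
  0.09×38 + 0.39×30.3 + 0.52×51.1 = 41.809%

41.8%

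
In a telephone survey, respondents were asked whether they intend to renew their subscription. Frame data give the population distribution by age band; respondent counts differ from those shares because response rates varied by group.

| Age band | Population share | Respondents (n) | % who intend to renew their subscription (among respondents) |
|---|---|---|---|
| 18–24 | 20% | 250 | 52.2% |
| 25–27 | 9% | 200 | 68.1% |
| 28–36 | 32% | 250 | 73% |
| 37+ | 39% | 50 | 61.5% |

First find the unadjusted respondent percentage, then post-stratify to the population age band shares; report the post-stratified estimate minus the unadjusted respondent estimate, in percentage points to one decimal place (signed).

-0.1 percentage points

Without adjustment, the pooled respondent share is:
  (250/750)×52.2 + (200/750)×68.1 + (250/750)×73 + (50/750)×61.5 = 63.9933%
Reweighting by population age band shares:
  0.2×52.2 + 0.09×68.1 + 0.32×73 + 0.39×61.5 = 63.914%
Difference = 63.914 − 63.9933 = -0.0793 pp.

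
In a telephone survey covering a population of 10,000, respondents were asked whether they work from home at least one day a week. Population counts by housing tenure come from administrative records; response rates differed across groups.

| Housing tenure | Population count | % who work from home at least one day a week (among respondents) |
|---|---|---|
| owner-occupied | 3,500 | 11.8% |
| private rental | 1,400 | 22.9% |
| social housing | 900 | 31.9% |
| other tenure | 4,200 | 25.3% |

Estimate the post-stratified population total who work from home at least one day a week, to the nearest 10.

Estimated count per cell = population count × respondent percentage:
  owner-occupied: 3,500 × 11.8% = 413
  private rental: 1,400 × 22.9% = 320.6
  social housing: 900 × 31.9% = 287.1
  other tenure: 4,200 × 25.3% = 1062.6
Estimated total = 2083.3 → 2,080.

2,080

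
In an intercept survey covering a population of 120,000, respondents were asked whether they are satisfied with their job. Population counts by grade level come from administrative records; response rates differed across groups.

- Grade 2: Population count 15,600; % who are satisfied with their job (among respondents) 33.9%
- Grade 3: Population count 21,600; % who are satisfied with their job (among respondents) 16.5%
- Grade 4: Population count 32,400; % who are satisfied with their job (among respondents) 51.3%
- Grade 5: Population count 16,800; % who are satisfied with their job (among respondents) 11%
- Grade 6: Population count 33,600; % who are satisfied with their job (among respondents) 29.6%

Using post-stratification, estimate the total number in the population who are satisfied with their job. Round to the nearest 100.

Apply each group's respondent rate to its population count:
  Grade 2: 15,600 × 33.9% = 5288.4
  Grade 3: 21,600 × 16.5% = 3564
  Grade 4: 32,400 × 51.3% = 16621.2
  Grade 5: 16,800 × 11% = 1848
  Grade 6: 33,600 × 29.6% = 9945.6
Estimated total = 37267.2 → 37,300.

37,300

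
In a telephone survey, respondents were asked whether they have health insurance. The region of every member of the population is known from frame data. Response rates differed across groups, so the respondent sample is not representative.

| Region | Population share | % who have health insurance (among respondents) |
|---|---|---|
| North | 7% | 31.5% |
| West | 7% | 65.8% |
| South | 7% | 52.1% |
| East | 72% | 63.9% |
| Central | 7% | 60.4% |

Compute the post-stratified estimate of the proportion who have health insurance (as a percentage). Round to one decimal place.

Each cell contributes population-share × respondent value:
  North: 0.07 × 31.5 = 2.205
  West: 0.07 × 65.8 = 4.606
  South: 0.07 × 52.1 = 3.647
  East: 0.72 × 63.9 = 46.008
  Central: 0.07 × 60.4 = 4.228
Post-stratified estimate = 60.694 → 60.7%.

60.7%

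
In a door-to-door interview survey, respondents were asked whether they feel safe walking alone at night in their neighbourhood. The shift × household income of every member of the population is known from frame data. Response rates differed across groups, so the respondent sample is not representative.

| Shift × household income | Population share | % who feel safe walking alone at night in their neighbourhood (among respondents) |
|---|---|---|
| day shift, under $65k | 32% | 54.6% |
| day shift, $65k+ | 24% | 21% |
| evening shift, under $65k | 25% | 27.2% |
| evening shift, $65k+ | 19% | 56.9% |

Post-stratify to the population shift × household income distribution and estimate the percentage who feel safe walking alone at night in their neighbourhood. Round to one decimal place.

40.1%

Weight each group's respondent value by its population share:
  day shift, under $65k: 0.32 × 54.6 = 17.472
  day shift, $65k+: 0.24 × 21 = 5.04
  evening shift, under $65k: 0.25 × 27.2 = 6.8
  evening shift, $65k+: 0.19 × 56.9 = 10.811
Post-stratified estimate = 40.123 → 40.1%.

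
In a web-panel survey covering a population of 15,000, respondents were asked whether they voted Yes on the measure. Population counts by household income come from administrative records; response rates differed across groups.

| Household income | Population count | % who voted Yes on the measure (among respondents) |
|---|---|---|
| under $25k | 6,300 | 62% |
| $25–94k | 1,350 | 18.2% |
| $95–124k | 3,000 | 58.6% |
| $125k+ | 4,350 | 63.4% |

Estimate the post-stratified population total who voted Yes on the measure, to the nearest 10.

Estimated count per cell = population count × respondent percentage:
  under $25k: 6,300 × 62% = 3906
  $25–94k: 1,350 × 18.2% = 245.7
  $95–124k: 3,000 × 58.6% = 1758
  $125k+: 4,350 × 63.4% = 2757.9
Estimated total = 8667.6 → 8,670.

8,670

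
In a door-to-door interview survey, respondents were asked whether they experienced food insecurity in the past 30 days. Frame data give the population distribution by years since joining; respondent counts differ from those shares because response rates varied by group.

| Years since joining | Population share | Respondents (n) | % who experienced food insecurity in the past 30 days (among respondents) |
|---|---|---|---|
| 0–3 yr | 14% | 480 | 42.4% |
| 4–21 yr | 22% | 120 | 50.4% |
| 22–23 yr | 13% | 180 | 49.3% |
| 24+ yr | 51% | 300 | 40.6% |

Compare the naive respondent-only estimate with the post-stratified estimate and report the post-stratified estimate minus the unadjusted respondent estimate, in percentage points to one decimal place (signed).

Unadjusted (pooled respondent) estimate weights by respondent counts:
  (480/1080)×42.4 + (120/1080)×50.4 + (180/1080)×49.3 + (300/1080)×40.6 = 43.9389%
Post-stratifying to population shares instead:
  0.14×42.4 + 0.22×50.4 + 0.13×49.3 + 0.51×40.6 = 44.139%
Difference = 44.139 − 43.9389 = 0.2001 pp.

+0.2 percentage points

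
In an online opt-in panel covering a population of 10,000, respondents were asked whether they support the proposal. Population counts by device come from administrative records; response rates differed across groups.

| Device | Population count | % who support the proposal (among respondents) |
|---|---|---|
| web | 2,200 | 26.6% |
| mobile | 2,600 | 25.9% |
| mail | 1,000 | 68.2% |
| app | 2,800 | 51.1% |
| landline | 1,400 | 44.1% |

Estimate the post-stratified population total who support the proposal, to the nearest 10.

Each cell contributes its population count × the respondent rate:
  web: 2,200 × 26.6% = 585.2
  mobile: 2,600 × 25.9% = 673.4
  mail: 1,000 × 68.2% = 682
  app: 2,800 × 51.1% = 1430.8
  landline: 1,400 × 44.1% = 617.4
Estimated total = 3988.8 → 3,990.

3,990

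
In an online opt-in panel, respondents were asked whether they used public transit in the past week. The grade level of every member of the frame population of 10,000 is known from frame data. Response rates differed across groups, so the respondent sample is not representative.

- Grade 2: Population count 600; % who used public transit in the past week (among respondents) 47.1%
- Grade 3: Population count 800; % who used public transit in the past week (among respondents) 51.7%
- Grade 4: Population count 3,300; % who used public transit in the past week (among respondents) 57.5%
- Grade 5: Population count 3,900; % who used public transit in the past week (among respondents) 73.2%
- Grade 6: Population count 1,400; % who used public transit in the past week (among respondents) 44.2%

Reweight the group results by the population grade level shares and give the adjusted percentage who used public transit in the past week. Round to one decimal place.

60.7%

Reweight to the known grade level distribution:
  Grade 2: (600/10,000) × 47.1 = 2.826
  Grade 3: (800/10,000) × 51.7 = 4.136
  Grade 4: (3,300/10,000) × 57.5 = 18.975
  Grade 5: (3,900/10,000) × 73.2 = 28.548
  Grade 6: (1,400/10,000) × 44.2 = 6.188
Post-stratified estimate = 60.673 → 60.7%.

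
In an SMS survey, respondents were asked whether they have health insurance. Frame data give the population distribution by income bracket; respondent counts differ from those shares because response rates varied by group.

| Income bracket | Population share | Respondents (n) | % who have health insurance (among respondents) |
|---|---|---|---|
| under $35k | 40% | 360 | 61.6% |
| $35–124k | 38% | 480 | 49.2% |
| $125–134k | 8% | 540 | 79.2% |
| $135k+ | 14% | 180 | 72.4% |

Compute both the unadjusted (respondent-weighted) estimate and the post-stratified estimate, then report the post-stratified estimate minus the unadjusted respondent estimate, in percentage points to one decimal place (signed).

Unadjusted (pooled respondent) estimate weights by respondent counts:
  (360/1560)×61.6 + (480/1560)×49.2 + (540/1560)×79.2 + (180/1560)×72.4 = 65.1231%
Post-stratified estimate weights by population shares:
  0.4×61.6 + 0.38×49.2 + 0.08×79.2 + 0.14×72.4 = 59.808%
Difference = 59.808 − 65.1231 = -5.3151 pp.

-5.3 percentage points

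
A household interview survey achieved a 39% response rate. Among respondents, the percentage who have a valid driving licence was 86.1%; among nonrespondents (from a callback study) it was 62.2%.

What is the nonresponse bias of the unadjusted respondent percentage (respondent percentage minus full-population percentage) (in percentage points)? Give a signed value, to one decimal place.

Nonresponse fraction = 1 − 0.39 = 0.61.
Bias = (nonresponse fraction) × (respondent percentage − nonrespondent percentage)
     = 0.61 × (86.1 − 62.2) = 0.61 × 23.9 = 14.579.

+14.6 percentage points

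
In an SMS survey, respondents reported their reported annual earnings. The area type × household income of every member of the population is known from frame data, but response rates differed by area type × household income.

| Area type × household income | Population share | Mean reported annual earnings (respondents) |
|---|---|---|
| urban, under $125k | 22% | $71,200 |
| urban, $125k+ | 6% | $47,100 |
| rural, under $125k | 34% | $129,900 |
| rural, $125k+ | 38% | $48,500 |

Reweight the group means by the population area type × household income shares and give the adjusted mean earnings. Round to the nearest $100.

$81,100

Post-stratification weights by population share, not respondent share:
  urban, under $125k: 0.22 × 71,200 = 15,664
  urban, $125k+: 0.06 × 47,100 = 2826
  rural, under $125k: 0.34 × 129,900 = 44,166
  rural, $125k+: 0.38 × 48,500 = 18,430
Post-stratified estimate = 81,086 → $81,100.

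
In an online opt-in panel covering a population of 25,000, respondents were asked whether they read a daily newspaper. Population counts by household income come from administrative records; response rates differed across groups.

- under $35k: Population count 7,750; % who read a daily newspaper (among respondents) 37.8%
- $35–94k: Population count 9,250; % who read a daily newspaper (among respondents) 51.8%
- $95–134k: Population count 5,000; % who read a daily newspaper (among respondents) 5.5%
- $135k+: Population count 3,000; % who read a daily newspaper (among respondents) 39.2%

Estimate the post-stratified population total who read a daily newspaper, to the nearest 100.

Estimated count per cell = population count × respondent percentage:
  under $35k: 7,750 × 37.8% = 2929.5
  $35–94k: 9,250 × 51.8% = 4791.5
  $95–134k: 5,000 × 5.5% = 275
  $135k+: 3,000 × 39.2% = 1176
Estimated total = 9172 → 9,200.

9,200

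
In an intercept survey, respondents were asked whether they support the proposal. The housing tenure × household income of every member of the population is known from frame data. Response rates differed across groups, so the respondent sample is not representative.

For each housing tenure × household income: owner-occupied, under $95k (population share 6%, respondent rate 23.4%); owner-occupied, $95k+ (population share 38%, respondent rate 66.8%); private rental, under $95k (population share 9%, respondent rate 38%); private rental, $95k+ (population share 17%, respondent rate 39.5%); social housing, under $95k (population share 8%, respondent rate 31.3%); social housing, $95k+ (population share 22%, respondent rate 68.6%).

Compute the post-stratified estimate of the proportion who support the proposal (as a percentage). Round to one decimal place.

Post-stratification weights by population share, not respondent share:
  owner-occupied, under $95k: 0.06 × 23.4 = 1.404
  owner-occupied, $95k+: 0.38 × 66.8 = 25.384
  private rental, under $95k: 0.09 × 38 = 3.42
  private rental, $95k+: 0.17 × 39.5 = 6.715
  social housing, under $95k: 0.08 × 31.3 = 2.504
  social housing, $95k+: 0.22 × 68.6 = 15.092
Post-stratified estimate = 54.519 → 54.5%.

54.5%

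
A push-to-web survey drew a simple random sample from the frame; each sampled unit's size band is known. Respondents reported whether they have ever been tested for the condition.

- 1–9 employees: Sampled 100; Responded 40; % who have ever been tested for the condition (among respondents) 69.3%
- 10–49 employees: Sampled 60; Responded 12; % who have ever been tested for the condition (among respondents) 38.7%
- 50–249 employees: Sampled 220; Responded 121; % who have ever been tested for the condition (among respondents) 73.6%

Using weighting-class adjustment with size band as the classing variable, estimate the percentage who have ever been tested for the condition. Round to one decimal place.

67.0%

Response rates by class: 1–9 employees 40/100 = 40%, 10–49 employees 12/60 = 20%, 50–249 employees 121/220 = 55%.
With weight = n_sampled/n_responded per class, the weighted class total is n_sampled:
  1–9 employees: 100 × 69.3 = 6930
  10–49 employees: 60 × 38.7 = 2322
  50–249 employees: 220 × 73.6 = 16192
Adjusted estimate = 25,444 / 380 = 66.9579 → 67.0%.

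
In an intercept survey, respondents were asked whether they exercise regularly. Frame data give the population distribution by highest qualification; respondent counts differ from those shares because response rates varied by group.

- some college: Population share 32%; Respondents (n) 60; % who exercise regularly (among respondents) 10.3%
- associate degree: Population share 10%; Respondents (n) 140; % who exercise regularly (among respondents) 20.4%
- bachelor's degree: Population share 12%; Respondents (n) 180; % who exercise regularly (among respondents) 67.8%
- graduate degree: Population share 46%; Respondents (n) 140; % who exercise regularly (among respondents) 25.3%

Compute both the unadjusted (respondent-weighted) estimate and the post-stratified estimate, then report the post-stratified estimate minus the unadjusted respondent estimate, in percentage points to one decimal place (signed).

Unadjusted (pooled respondent) estimate weights by respondent counts:
  (60/520)×10.3 + (140/520)×20.4 + (180/520)×67.8 + (140/520)×25.3 = 36.9615%
Post-stratifying to population shares instead:
  0.32×10.3 + 0.1×20.4 + 0.12×67.8 + 0.46×25.3 = 25.11%
Difference = 25.11 − 36.9615 = -11.8515 pp.

-11.9 percentage points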